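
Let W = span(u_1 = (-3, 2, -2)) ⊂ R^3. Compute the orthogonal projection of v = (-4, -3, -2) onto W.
proj_W(v) = (-30/17, 20/17, -20/17)

Set up U = [u_1 | ... | u_1] ∈ R^(3×1). The projector onto W = col(U) is P = U (U^T U)^(-1) U^T.
Compute U^T U =
  [17],
and U^T v = (10).
Solve U^T U · c = U^T v for the coefficients: c = (10/17). The projection is proj_W(v) = U c.
Check: (v - proj_W(v)) · u_1 = 0  (should be 0).
Result: proj_W(v) = (-30/17, 20/17, -20/17).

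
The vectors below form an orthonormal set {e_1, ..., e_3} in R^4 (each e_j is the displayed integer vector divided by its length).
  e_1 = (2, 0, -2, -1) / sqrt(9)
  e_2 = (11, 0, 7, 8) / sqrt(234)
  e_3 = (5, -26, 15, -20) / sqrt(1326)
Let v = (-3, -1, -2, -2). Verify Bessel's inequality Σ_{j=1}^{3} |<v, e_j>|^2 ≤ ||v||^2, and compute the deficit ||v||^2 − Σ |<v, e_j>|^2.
Σ |<v, e_j>|^2 = 294/17; ||v||^2 = 18; deficit = 12/17

Write each e_j = u_j / sqrt(<u_j, u_j>) where u_j is the displayed integer vector. Then <v, e_j> = <v, u_j> / sqrt(<u_j, u_j>), so |<v, e_j>|^2 = <v, u_j>^2 / <u_j, u_j>.
Coefficients: <v, e_1> = 0/sqrt(9), <v, e_2> = -63/sqrt(234), <v, e_3> = 21/sqrt(1326).
Square and sum: Σ |<v, e_j>|^2 = 294/17.
Compute ||v||^2 = v·v = 18.
Deficit = 18 − 294/17 = 12/17 ≥ 0, confirming Bessel's inequality. (The deficit equals ||v − Σ <v,e_j> e_j||^2, the squared distance from v to span{e_j}.)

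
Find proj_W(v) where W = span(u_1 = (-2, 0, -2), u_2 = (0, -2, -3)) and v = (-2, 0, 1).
proj_W(v) = (-22/17, 18/17, 5/17)

Set up U = [u_1 | ... | u_2] ∈ R^(3×2). The projector onto W = col(U) is P = U (U^T U)^(-1) U^T.
Compute U^T U =
  [8, 6]
  [6, 13],
and U^T v = (2, -3).
Solve U^T U · c = U^T v for the coefficients: c = (11/17, -9/17). The projection is proj_W(v) = U c.
Check: (v - proj_W(v)) · u_1 = 0  (should be 0).
Check: (v - proj_W(v)) · u_2 = 0  (should be 0).
Result: proj_W(v) = (-22/17, 18/17, 5/17).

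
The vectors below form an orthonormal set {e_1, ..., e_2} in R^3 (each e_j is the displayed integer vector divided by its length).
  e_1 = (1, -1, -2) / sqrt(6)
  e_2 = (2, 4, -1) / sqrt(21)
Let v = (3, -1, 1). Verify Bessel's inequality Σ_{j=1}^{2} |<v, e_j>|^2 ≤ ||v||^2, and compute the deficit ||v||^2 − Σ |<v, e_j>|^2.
Σ |<v, e_j>|^2 = 5/7; ||v||^2 = 11; deficit = 72/7

Write each e_j = u_j / sqrt(<u_j, u_j>) where u_j is the displayed integer vector. Then <v, e_j> = <v, u_j> / sqrt(<u_j, u_j>), so |<v, e_j>|^2 = <v, u_j>^2 / <u_j, u_j>.
Coefficients: <v, e_1> = 2/sqrt(6), <v, e_2> = 1/sqrt(21).
Square and sum: Σ |<v, e_j>|^2 = 5/7.
Compute ||v||^2 = v·v = 11.
Deficit = 11 − 5/7 = 72/7 ≥ 0, confirming Bessel's inequality. (The deficit equals ||v − Σ <v,e_j> e_j||^2, the squared distance from v to span{e_j}.)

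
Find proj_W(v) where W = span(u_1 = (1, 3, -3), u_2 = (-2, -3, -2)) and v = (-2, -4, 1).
proj_W(v) = (-581/298, -600/149, 295/298)

Set up U = [u_1 | ... | u_2] ∈ R^(3×2). The projector onto W = col(U) is P = U (U^T U)^(-1) U^T.
Compute U^T U =
  [19, -5]
  [-5, 17],
and U^T v = (-17, 14).
Solve U^T U · c = U^T v for the coefficients: c = (-219/298, 181/298). The projection is proj_W(v) = U c.
Check: (v - proj_W(v)) · u_1 = 0  (should be 0).
Check: (v - proj_W(v)) · u_2 = 0  (should be 0).
Result: proj_W(v) = (-581/298, -600/149, 295/298).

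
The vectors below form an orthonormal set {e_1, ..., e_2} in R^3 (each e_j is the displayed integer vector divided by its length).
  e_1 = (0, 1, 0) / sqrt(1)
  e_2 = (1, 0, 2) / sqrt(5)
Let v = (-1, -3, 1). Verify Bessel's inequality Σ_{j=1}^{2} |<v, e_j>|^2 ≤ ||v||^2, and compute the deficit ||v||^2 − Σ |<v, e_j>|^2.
Σ |<v, e_j>|^2 = 46/5; ||v||^2 = 11; deficit = 9/5

Write each e_j = u_j / sqrt(<u_j, u_j>) where u_j is the displayed integer vector. Then <v, e_j> = <v, u_j> / sqrt(<u_j, u_j>), so |<v, e_j>|^2 = <v, u_j>^2 / <u_j, u_j>.
Coefficients: <v, e_1> = -3/sqrt(1), <v, e_2> = 1/sqrt(5).
Square and sum: Σ |<v, e_j>|^2 = 46/5.
Compute ||v||^2 = v·v = 11.
Deficit = 11 − 46/5 = 9/5 ≥ 0, confirming Bessel's inequality. (The deficit equals ||v − Σ <v,e_j> e_j||^2, the squared distance from v to span{e_j}.)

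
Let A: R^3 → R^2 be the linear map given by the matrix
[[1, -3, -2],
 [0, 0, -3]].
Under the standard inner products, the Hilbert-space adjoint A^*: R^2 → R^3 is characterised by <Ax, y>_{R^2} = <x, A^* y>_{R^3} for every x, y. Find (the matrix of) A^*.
A^* = A^T =
[[1, 0],
 [-3, 0],
 [-2, -3]]

For real matrices with standard dot products, the defining identity <Ax, y> = <x, A^* y> gives (Ax)^T y = x^T (A^*) y, i.e. x^T A^T y = x^T (A^*) y. Since this holds for all x, y, we must have A^* = A^T. Therefore
A^* =
[[1, 0],
 [-3, 0],
 [-2, -3]].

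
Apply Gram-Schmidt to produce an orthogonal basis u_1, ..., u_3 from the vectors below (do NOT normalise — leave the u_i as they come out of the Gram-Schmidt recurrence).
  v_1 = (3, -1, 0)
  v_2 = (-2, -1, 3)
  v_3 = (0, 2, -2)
Orthogonal basis:
  u_1 = (3, -1, 0)
  u_2 = (-1/2, -3/2, 3)
  u_3 = (24/115, 72/115, 8/23)

Apply the Gram-Schmidt recurrence
  u_1 = v_1
  u_i = v_i − Σ_{j<i} ((v_i · u_j) / (u_j · u_j)) · u_j.

Step by step this gives:
  u_1 = (3, -1, 0)
  u_2 = (-1/2, -3/2, 3)
  u_3 = (24/115, 72/115, 8/23)

Orthogonality check:
  u_2 · u_1 = 0 (should be 0)
  u_3 · u_1 = 0 (should be 0)
  u_3 · u_2 = 0 (should be 0)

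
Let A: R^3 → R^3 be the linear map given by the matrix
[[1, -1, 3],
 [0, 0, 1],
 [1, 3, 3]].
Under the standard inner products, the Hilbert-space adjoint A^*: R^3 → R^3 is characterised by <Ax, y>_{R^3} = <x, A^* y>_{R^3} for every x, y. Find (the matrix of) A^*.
A^* = A^T =
[[1, 0, 1],
 [-1, 0, 3],
 [3, 1, 3]]

For real matrices with standard dot products, the defining identity <Ax, y> = <x, A^* y> gives (Ax)^T y = x^T (A^*) y, i.e. x^T A^T y = x^T (A^*) y. Since this holds for all x, y, we must have A^* = A^T. Therefore
A^* =
[[1, 0, 1],
 [-1, 0, 3],
 [3, 1, 3]].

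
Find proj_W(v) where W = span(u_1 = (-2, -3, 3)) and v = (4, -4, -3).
proj_W(v) = (5/11, 15/22, -15/22)

Set up U = [u_1 | ... | u_1] ∈ R^(3×1). The projector onto W = col(U) is P = U (U^T U)^(-1) U^T.
Compute U^T U =
  [22],
and U^T v = (-5).
Solve U^T U · c = U^T v for the coefficients: c = (-5/22). The projection is proj_W(v) = U c.
Check: (v - proj_W(v)) · u_1 = 0  (should be 0).
Result: proj_W(v) = (5/11, 15/22, -15/22).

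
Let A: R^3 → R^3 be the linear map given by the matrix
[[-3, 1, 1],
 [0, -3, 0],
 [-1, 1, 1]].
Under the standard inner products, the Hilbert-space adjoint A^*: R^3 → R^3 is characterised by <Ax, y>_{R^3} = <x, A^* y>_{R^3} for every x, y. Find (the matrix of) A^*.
A^* = A^T =
[[-3, 0, -1],
 [1, -3, 1],
 [1, 0, 1]]

For real matrices with standard dot products, the defining identity <Ax, y> = <x, A^* y> gives (Ax)^T y = x^T (A^*) y, i.e. x^T A^T y = x^T (A^*) y. Since this holds for all x, y, we must have A^* = A^T. Therefore
A^* =
[[-3, 0, -1],
 [1, -3, 1],
 [1, 0, 1]].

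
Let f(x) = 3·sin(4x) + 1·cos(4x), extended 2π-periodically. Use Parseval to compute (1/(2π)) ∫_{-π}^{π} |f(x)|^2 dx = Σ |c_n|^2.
Σ |c_n|^2 = 5

Expand |f|^2 and use orthogonality of {sin(nx), cos(mx)} on [-π, π]:
  ∫_{-π}^{π} sin(nx)^2 dx = π, ∫ cos(mx)^2 dx = π, and cross terms integrate to 0.
So ∫_{-π}^{π} f(x)^2 dx = 3^2 · π + 1^2 · π = (9 + 1)π.
Divide by 2π: (9 + 1)/2 = 5.
By Parseval, this equals Σ |c_n|^2.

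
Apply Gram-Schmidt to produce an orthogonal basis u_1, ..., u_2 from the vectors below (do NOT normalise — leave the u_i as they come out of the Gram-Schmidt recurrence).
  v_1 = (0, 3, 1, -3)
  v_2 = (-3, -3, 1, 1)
Orthogonal basis:
  u_1 = (0, 3, 1, -3)
  u_2 = (-3, -24/19, 30/19, -14/19)

Apply the Gram-Schmidt recurrence
  u_1 = v_1
  u_i = v_i − Σ_{j<i} ((v_i · u_j) / (u_j · u_j)) · u_j.

Step by step this gives:
  u_1 = (0, 3, 1, -3)
  u_2 = (-3, -24/19, 30/19, -14/19)

Orthogonality check:
  u_2 · u_1 = 0 (should be 0)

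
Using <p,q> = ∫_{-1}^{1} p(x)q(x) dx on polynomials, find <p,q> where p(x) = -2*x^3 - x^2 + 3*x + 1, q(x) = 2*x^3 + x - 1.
<p,q> = 118/105

Expand the product: p(x)·q(x) = -4*x^6 - 2*x^5 + 4*x^4 + 3*x^3 + 4*x^2 - 2*x - 1.
∫_{-1}^{1} of each monomial x^k gives [2/(k+1) if k even, 0 if k odd]. Integrating term-by-term (or equivalently evaluating the antiderivative F(x) = -4*x^7/7 - x^6/3 + 4*x^5/5 + 3*x^4/4 + 4*x^3/3 - x^2 - x at the endpoints):
  F(1) − F(−1) = -3/140 − (-481/420) = 118/105.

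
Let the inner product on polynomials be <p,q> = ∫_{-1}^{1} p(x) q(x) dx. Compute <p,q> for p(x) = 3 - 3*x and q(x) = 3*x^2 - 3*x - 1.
<p,q> = 6

Expand the product: p(x)·q(x) = -9*x^3 + 18*x^2 - 6*x - 3.
∫_{-1}^{1} of each monomial x^k gives [2/(k+1) if k even, 0 if k odd]. Integrating term-by-term (or equivalently evaluating the antiderivative F(x) = -9*x^4/4 + 6*x^3 - 3*x^2 - 3*x at the endpoints):
  F(1) − F(−1) = -9/4 − (-33/4) = 6.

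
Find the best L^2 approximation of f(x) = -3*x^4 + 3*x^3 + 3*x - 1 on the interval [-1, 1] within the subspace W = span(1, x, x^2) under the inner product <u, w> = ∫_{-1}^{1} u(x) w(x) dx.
g(x) = -18*x^2/7 + 24*x/5 - 26/35

The best approximation g ∈ W is the orthogonal projection of f onto W. Writing g = a_0 + a_1 x + a_2 x^2, the coefficients solve the normal equations G · a = b where
  G_{ij} = <φ_i, φ_j> and b_i = <f, φ_i>, with φ_0 = 1, φ_1 = x, φ_2 = x^2.
G =
  [2, 0, 2/3]
  [0, 2/3, 0]
  [2/3, 0, 2/5],
b = (-16/5, 16/5, -32/21).
Solving gives a_0 = -26/35, a_1 = 24/5, a_2 = -18/7, so
  g(x) = -18*x^2/7 + 24*x/5 - 26/35.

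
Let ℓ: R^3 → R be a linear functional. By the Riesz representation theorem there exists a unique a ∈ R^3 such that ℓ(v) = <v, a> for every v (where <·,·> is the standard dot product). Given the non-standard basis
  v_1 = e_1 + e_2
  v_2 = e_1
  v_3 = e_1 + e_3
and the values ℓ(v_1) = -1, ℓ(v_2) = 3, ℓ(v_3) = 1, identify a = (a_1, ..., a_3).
a = (3, -4, -2)

Write a = (a_1, ..., a_3) in the standard basis. For each basis vector v_i, ℓ(v_i) = <v_i, a> is a linear equation in the a_j's. Collect the n equations into a matrix system V a = ℓ, where row i of V is v_i (expressed in the standard basis). Since V is invertible (lower-triangular with 1s on the diagonal, up to permutation), solve by back-substitution:
  V =
[[1, 1, 0],
 [1, 0, 0],
 [1, 0, 1]]
  V a = (-1, 3, 1)
Solving gives a = (3, -4, -2).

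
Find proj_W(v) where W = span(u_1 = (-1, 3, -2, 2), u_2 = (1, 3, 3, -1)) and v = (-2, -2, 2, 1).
proj_W(v) = (11/60, -29/20, 13/60, -31/60)

Set up U = [u_1 | ... | u_2] ∈ R^(4×2). The projector onto W = col(U) is P = U (U^T U)^(-1) U^T.
Compute U^T U =
  [18, 0]
  [0, 20],
and U^T v = (-6, -3).
Solve U^T U · c = U^T v for the coefficients: c = (-1/3, -3/20). The projection is proj_W(v) = U c.
Check: (v - proj_W(v)) · u_1 = 0  (should be 0).
Check: (v - proj_W(v)) · u_2 = 0  (should be 0).
Result: proj_W(v) = (11/60, -29/20, 13/60, -31/60).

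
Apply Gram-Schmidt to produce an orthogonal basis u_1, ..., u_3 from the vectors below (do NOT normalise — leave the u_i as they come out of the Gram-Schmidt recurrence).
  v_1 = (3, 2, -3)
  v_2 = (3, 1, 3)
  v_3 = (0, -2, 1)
Orthogonal basis:
  u_1 = (3, 2, -3)
  u_2 = (30/11, 9/11, 36/11)
  u_3 = (33/46, -33/23, -11/46)

Apply the Gram-Schmidt recurrence
  u_1 = v_1
  u_i = v_i − Σ_{j<i} ((v_i · u_j) / (u_j · u_j)) · u_j.

Step by step this gives:
  u_1 = (3, 2, -3)
  u_2 = (30/11, 9/11, 36/11)
  u_3 = (33/46, -33/23, -11/46)

Orthogonality check:
  u_2 · u_1 = 0 (should be 0)
  u_3 · u_1 = 0 (should be 0)
  u_3 · u_2 = 0 (should be 0)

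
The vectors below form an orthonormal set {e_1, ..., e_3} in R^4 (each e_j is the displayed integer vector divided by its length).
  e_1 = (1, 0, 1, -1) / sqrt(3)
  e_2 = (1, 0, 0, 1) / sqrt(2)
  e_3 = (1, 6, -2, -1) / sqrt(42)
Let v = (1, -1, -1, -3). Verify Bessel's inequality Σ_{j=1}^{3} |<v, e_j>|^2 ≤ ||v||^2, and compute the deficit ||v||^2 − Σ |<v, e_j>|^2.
Σ |<v, e_j>|^2 = 5; ||v||^2 = 12; deficit = 7

Write each e_j = u_j / sqrt(<u_j, u_j>) where u_j is the displayed integer vector. Then <v, e_j> = <v, u_j> / sqrt(<u_j, u_j>), so |<v, e_j>|^2 = <v, u_j>^2 / <u_j, u_j>.
Coefficients: <v, e_1> = 3/sqrt(3), <v, e_2> = -2/sqrt(2), <v, e_3> = 0/sqrt(42).
Square and sum: Σ |<v, e_j>|^2 = 5.
Compute ||v||^2 = v·v = 12.
Deficit = 12 − 5 = 7 ≥ 0, confirming Bessel's inequality. (The deficit equals ||v − Σ <v,e_j> e_j||^2, the squared distance from v to span{e_j}.)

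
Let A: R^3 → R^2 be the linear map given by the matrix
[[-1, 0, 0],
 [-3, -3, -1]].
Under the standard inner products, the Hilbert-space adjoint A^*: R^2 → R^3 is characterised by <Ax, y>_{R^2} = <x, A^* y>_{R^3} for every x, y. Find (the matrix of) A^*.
A^* = A^T =
[[-1, -3],
 [0, -3],
 [0, -1]]

For real matrices with standard dot products, the defining identity <Ax, y> = <x, A^* y> gives (Ax)^T y = x^T (A^*) y, i.e. x^T A^T y = x^T (A^*) y. Since this holds for all x, y, we must have A^* = A^T. Therefore
A^* =
[[-1, -3],
 [0, -3],
 [0, -1]].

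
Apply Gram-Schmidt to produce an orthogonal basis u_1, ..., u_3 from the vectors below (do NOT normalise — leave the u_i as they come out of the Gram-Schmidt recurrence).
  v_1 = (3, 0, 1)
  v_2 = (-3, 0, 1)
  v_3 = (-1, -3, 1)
Orthogonal basis:
  u_1 = (3, 0, 1)
  u_2 = (-3/5, 0, 9/5)
  u_3 = (0, -3, 0)

Apply the Gram-Schmidt recurrence
  u_1 = v_1
  u_i = v_i − Σ_{j<i} ((v_i · u_j) / (u_j · u_j)) · u_j.

Step by step this gives:
  u_1 = (3, 0, 1)
  u_2 = (-3/5, 0, 9/5)
  u_3 = (0, -3, 0)

Orthogonality check:
  u_2 · u_1 = 0 (should be 0)
  u_3 · u_1 = 0 (should be 0)
  u_3 · u_2 = 0 (should be 0)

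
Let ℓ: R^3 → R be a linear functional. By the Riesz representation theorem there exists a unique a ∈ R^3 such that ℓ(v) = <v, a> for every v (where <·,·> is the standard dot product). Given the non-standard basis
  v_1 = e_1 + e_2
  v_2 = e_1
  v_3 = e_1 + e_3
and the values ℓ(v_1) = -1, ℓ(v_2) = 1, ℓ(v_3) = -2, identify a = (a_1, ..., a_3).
a = (1, -2, -3)

Write a = (a_1, ..., a_3) in the standard basis. For each basis vector v_i, ℓ(v_i) = <v_i, a> is a linear equation in the a_j's. Collect the n equations into a matrix system V a = ℓ, where row i of V is v_i (expressed in the standard basis). Since V is invertible (lower-triangular with 1s on the diagonal, up to permutation), solve by back-substitution:
  V =
[[1, 1, 0],
 [1, 0, 0],
 [1, 0, 1]]
  V a = (-1, 1, -2)
Solving gives a = (1, -2, -3).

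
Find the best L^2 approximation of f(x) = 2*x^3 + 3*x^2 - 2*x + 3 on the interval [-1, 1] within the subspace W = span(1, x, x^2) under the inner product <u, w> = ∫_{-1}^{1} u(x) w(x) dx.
g(x) = 3*x^2 - 4*x/5 + 3

The best approximation g ∈ W is the orthogonal projection of f onto W. Writing g = a_0 + a_1 x + a_2 x^2, the coefficients solve the normal equations G · a = b where
  G_{ij} = <φ_i, φ_j> and b_i = <f, φ_i>, with φ_0 = 1, φ_1 = x, φ_2 = x^2.
G =
  [2, 0, 2/3]
  [0, 2/3, 0]
  [2/3, 0, 2/5],
b = (8, -8/15, 16/5).
Solving gives a_0 = 3, a_1 = -4/5, a_2 = 3, so
  g(x) = 3*x^2 - 4*x/5 + 3.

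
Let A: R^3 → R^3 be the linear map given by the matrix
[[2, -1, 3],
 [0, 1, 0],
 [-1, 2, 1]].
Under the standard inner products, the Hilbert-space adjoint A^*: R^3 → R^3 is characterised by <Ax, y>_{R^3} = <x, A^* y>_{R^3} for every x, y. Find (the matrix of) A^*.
A^* = A^T =
[[2, 0, -1],
 [-1, 1, 2],
 [3, 0, 1]]

For real matrices with standard dot products, the defining identity <Ax, y> = <x, A^* y> gives (Ax)^T y = x^T (A^*) y, i.e. x^T A^T y = x^T (A^*) y. Since this holds for all x, y, we must have A^* = A^T. Therefore
A^* =
[[2, 0, -1],
 [-1, 1, 2],
 [3, 0, 1]].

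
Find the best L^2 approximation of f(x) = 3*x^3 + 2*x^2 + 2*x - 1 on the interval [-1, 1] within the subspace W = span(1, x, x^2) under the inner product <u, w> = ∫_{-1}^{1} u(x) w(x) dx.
g(x) = 2*x^2 + 19*x/5 - 1

The best approximation g ∈ W is the orthogonal projection of f onto W. Writing g = a_0 + a_1 x + a_2 x^2, the coefficients solve the normal equations G · a = b where
  G_{ij} = <φ_i, φ_j> and b_i = <f, φ_i>, with φ_0 = 1, φ_1 = x, φ_2 = x^2.
G =
  [2, 0, 2/3]
  [0, 2/3, 0]
  [2/3, 0, 2/5],
b = (-2/3, 38/15, 2/15).
Solving gives a_0 = -1, a_1 = 19/5, a_2 = 2, so
  g(x) = 2*x^2 + 19*x/5 - 1.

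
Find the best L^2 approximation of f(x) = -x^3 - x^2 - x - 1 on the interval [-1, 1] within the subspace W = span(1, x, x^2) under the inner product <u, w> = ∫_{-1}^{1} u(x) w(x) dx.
g(x) = -x^2 - 8*x/5 - 1

The best approximation g ∈ W is the orthogonal projection of f onto W. Writing g = a_0 + a_1 x + a_2 x^2, the coefficients solve the normal equations G · a = b where
  G_{ij} = <φ_i, φ_j> and b_i = <f, φ_i>, with φ_0 = 1, φ_1 = x, φ_2 = x^2.
G =
  [2, 0, 2/3]
  [0, 2/3, 0]
  [2/3, 0, 2/5],
b = (-8/3, -16/15, -16/15).
Solving gives a_0 = -1, a_1 = -8/5, a_2 = -1, so
  g(x) = -x^2 - 8*x/5 - 1.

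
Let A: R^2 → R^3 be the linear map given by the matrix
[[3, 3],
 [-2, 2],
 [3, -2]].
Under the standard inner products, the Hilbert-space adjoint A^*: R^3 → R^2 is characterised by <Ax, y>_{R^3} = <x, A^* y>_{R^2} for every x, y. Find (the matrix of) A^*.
A^* = A^T =
[[3, -2, 3],
 [3, 2, -2]]

For real matrices with standard dot products, the defining identity <Ax, y> = <x, A^* y> gives (Ax)^T y = x^T (A^*) y, i.e. x^T A^T y = x^T (A^*) y. Since this holds for all x, y, we must have A^* = A^T. Therefore
A^* =
[[3, -2, 3],
 [3, 2, -2]].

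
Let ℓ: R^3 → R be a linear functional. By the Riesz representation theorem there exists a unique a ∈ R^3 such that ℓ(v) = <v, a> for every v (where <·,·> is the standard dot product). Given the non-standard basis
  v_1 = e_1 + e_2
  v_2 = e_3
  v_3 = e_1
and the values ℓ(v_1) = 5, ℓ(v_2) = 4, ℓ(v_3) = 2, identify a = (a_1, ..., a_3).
a = (2, 3, 4)

Write a = (a_1, ..., a_3) in the standard basis. For each basis vector v_i, ℓ(v_i) = <v_i, a> is a linear equation in the a_j's. Collect the n equations into a matrix system V a = ℓ, where row i of V is v_i (expressed in the standard basis). Since V is invertible (lower-triangular with 1s on the diagonal, up to permutation), solve by back-substitution:
  V =
[[1, 1, 0],
 [0, 0, 1],
 [1, 0, 0]]
  V a = (5, 4, 2)
Solving gives a = (2, 3, 4).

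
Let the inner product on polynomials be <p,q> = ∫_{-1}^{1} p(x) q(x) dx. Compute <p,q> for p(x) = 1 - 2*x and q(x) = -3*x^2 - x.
<p,q> = -2/3

Expand the product: p(x)·q(x) = 6*x^3 - x^2 - x.
∫_{-1}^{1} of each monomial x^k gives [2/(k+1) if k even, 0 if k odd]. Integrating term-by-term (or equivalently evaluating the antiderivative F(x) = 3*x^4/2 - x^3/3 - x^2/2 at the endpoints):
  F(1) − F(−1) = 2/3 − (4/3) = -2/3.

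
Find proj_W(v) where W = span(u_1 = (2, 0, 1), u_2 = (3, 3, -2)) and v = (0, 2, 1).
proj_W(v) = (30/47, 24/47, -13/47)

Set up U = [u_1 | ... | u_2] ∈ R^(3×2). The projector onto W = col(U) is P = U (U^T U)^(-1) U^T.
Compute U^T U =
  [5, 4]
  [4, 22],
and U^T v = (1, 4).
Solve U^T U · c = U^T v for the coefficients: c = (3/47, 8/47). The projection is proj_W(v) = U c.
Check: (v - proj_W(v)) · u_1 = 0  (should be 0).
Check: (v - proj_W(v)) · u_2 = 0  (should be 0).
Result: proj_W(v) = (30/47, 24/47, -13/47).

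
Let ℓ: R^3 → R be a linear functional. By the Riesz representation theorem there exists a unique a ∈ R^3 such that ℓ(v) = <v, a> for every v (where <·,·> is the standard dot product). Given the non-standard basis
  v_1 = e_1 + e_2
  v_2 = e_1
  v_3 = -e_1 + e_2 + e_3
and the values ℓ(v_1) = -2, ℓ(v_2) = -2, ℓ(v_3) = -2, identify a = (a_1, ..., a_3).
a = (-2, 0, -4)

Write a = (a_1, ..., a_3) in the standard basis. For each basis vector v_i, ℓ(v_i) = <v_i, a> is a linear equation in the a_j's. Collect the n equations into a matrix system V a = ℓ, where row i of V is v_i (expressed in the standard basis). Since V is invertible (lower-triangular with 1s on the diagonal, up to permutation), solve by back-substitution:
  V =
[[1, 1, 0],
 [1, 0, 0],
 [-1, 1, 1]]
  V a = (-2, -2, -2)
Solving gives a = (-2, 0, -4).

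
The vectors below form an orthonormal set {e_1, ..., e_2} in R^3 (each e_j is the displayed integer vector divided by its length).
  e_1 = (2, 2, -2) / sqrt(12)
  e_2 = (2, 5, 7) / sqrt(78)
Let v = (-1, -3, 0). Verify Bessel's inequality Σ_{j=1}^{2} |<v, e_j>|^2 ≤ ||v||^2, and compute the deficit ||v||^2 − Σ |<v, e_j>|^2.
Σ |<v, e_j>|^2 = 235/26; ||v||^2 = 10; deficit = 25/26

Write each e_j = u_j / sqrt(<u_j, u_j>) where u_j is the displayed integer vector. Then <v, e_j> = <v, u_j> / sqrt(<u_j, u_j>), so |<v, e_j>|^2 = <v, u_j>^2 / <u_j, u_j>.
Coefficients: <v, e_1> = -8/sqrt(12), <v, e_2> = -17/sqrt(78).
Square and sum: Σ |<v, e_j>|^2 = 235/26.
Compute ||v||^2 = v·v = 10.
Deficit = 10 − 235/26 = 25/26 ≥ 0, confirming Bessel's inequality. (The deficit equals ||v − Σ <v,e_j> e_j||^2, the squared distance from v to span{e_j}.)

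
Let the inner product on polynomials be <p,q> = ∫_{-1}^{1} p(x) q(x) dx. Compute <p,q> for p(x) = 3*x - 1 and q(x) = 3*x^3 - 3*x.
<p,q> = -12/5

Expand the product: p(x)·q(x) = 9*x^4 - 3*x^3 - 9*x^2 + 3*x.
∫_{-1}^{1} of each monomial x^k gives [2/(k+1) if k even, 0 if k odd]. Integrating term-by-term (or equivalently evaluating the antiderivative F(x) = 9*x^5/5 - 3*x^4/4 - 3*x^3 + 3*x^2/2 at the endpoints):
  F(1) − F(−1) = -9/20 − (39/20) = -12/5.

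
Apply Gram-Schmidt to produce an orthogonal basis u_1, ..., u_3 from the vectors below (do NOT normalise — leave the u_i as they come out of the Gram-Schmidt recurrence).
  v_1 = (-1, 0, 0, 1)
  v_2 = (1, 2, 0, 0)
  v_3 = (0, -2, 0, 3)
Orthogonal basis:
  u_1 = (-1, 0, 0, 1)
  u_2 = (1/2, 2, 0, 1/2)
  u_3 = (16/9, -8/9, 0, 16/9)

Apply the Gram-Schmidt recurrence
  u_1 = v_1
  u_i = v_i − Σ_{j<i} ((v_i · u_j) / (u_j · u_j)) · u_j.

Step by step this gives:
  u_1 = (-1, 0, 0, 1)
  u_2 = (1/2, 2, 0, 1/2)
  u_3 = (16/9, -8/9, 0, 16/9)

Orthogonality check:
  u_2 · u_1 = 0 (should be 0)
  u_3 · u_1 = 0 (should be 0)
  u_3 · u_2 = 0 (should be 0)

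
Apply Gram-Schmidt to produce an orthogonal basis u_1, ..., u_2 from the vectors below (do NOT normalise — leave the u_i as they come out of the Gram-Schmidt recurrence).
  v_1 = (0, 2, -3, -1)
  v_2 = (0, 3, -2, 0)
Orthogonal basis:
  u_1 = (0, 2, -3, -1)
  u_2 = (0, 9/7, 4/7, 6/7)

Apply the Gram-Schmidt recurrence
  u_1 = v_1
  u_i = v_i − Σ_{j<i} ((v_i · u_j) / (u_j · u_j)) · u_j.

Step by step this gives:
  u_1 = (0, 2, -3, -1)
  u_2 = (0, 9/7, 4/7, 6/7)

Orthogonality check:
  u_2 · u_1 = 0 (should be 0)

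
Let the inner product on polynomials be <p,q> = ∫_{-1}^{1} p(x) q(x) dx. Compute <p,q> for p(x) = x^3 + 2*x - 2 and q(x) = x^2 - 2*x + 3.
<p,q> = -84/5

Expand the product: p(x)·q(x) = x^5 - 2*x^4 + 5*x^3 - 6*x^2 + 10*x - 6.
∫_{-1}^{1} of each monomial x^k gives [2/(k+1) if k even, 0 if k odd]. Integrating term-by-term (or equivalently evaluating the antiderivative F(x) = x^6/6 - 2*x^5/5 + 5*x^4/4 - 2*x^3 + 5*x^2 - 6*x at the endpoints):
  F(1) − F(−1) = -119/60 − (889/60) = -84/5.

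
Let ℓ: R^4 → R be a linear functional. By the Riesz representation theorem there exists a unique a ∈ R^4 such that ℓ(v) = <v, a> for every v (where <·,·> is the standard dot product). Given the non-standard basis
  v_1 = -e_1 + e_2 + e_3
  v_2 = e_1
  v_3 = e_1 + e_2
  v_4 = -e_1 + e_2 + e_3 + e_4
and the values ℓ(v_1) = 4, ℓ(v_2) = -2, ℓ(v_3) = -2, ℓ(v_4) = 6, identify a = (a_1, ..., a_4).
a = (-2, 0, 2, 2)

Write a = (a_1, ..., a_4) in the standard basis. For each basis vector v_i, ℓ(v_i) = <v_i, a> is a linear equation in the a_j's. Collect the n equations into a matrix system V a = ℓ, where row i of V is v_i (expressed in the standard basis). Since V is invertible (lower-triangular with 1s on the diagonal, up to permutation), solve by back-substitution:
  V =
[[-1, 1, 1, 0],
 [1, 0, 0, 0],
 [1, 1, 0, 0],
 [-1, 1, 1, 1]]
  V a = (4, -2, -2, 6)
Solving gives a = (-2, 0, 2, 2).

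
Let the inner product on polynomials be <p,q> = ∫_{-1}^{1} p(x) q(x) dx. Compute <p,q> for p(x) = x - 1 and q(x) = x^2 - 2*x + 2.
<p,q> = -6

Expand the product: p(x)·q(x) = x^3 - 3*x^2 + 4*x - 2.
∫_{-1}^{1} of each monomial x^k gives [2/(k+1) if k even, 0 if k odd]. Integrating term-by-term (or equivalently evaluating the antiderivative F(x) = x^4/4 - x^3 + 2*x^2 - 2*x at the endpoints):
  F(1) − F(−1) = -3/4 − (21/4) = -6.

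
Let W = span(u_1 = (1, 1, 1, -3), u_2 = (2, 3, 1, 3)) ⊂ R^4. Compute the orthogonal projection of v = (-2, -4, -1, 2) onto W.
proj_W(v) = (-674/267, -845/267, -503/267, 161/89)

Set up U = [u_1 | ... | u_2] ∈ R^(4×2). The projector onto W = col(U) is P = U (U^T U)^(-1) U^T.
Compute U^T U =
  [12, -3]
  [-3, 23],
and U^T v = (-13, -11).
Solve U^T U · c = U^T v for the coefficients: c = (-332/267, -57/89). The projection is proj_W(v) = U c.
Check: (v - proj_W(v)) · u_1 = 0  (should be 0).
Check: (v - proj_W(v)) · u_2 = 0  (should be 0).
Result: proj_W(v) = (-674/267, -845/267, -503/267, 161/89).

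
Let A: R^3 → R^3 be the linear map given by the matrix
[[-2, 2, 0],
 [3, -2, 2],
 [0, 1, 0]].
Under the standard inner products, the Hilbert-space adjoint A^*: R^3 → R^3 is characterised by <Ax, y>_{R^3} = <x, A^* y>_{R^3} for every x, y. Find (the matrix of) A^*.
A^* = A^T =
[[-2, 3, 0],
 [2, -2, 1],
 [0, 2, 0]]

For real matrices with standard dot products, the defining identity <Ax, y> = <x, A^* y> gives (Ax)^T y = x^T (A^*) y, i.e. x^T A^T y = x^T (A^*) y. Since this holds for all x, y, we must have A^* = A^T. Therefore
A^* =
[[-2, 3, 0],
 [2, -2, 1],
 [0, 2, 0]].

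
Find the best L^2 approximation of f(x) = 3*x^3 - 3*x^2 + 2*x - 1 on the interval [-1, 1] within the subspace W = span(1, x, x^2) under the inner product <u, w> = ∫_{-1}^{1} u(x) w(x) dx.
g(x) = -3*x^2 + 19*x/5 - 1

The best approximation g ∈ W is the orthogonal projection of f onto W. Writing g = a_0 + a_1 x + a_2 x^2, the coefficients solve the normal equations G · a = b where
  G_{ij} = <φ_i, φ_j> and b_i = <f, φ_i>, with φ_0 = 1, φ_1 = x, φ_2 = x^2.
G =
  [2, 0, 2/3]
  [0, 2/3, 0]
  [2/3, 0, 2/5],
b = (-4, 38/15, -28/15).
Solving gives a_0 = -1, a_1 = 19/5, a_2 = -3, so
  g(x) = -3*x^2 + 19*x/5 - 1.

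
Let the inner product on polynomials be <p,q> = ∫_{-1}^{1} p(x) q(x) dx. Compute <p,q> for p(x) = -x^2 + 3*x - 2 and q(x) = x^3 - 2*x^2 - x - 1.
<p,q> = 22/3

Expand the product: p(x)·q(x) = -x^5 + 5*x^4 - 7*x^3 + 2*x^2 - x + 2.
∫_{-1}^{1} of each monomial x^k gives [2/(k+1) if k even, 0 if k odd]. Integrating term-by-term (or equivalently evaluating the antiderivative F(x) = -x^6/6 + x^5 - 7*x^4/4 + 2*x^3/3 - x^2/2 + 2*x at the endpoints):
  F(1) − F(−1) = 5/4 − (-73/12) = 22/3.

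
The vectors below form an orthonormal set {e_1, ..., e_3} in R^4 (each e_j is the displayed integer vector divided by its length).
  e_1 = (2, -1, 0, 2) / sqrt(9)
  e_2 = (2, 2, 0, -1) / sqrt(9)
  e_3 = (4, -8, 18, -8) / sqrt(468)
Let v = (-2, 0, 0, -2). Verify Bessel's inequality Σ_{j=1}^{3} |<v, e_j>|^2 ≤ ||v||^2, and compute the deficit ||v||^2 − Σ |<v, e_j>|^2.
Σ |<v, e_j>|^2 = 100/13; ||v||^2 = 8; deficit = 4/13

Write each e_j = u_j / sqrt(<u_j, u_j>) where u_j is the displayed integer vector. Then <v, e_j> = <v, u_j> / sqrt(<u_j, u_j>), so |<v, e_j>|^2 = <v, u_j>^2 / <u_j, u_j>.
Coefficients: <v, e_1> = -8/sqrt(9), <v, e_2> = -2/sqrt(9), <v, e_3> = 8/sqrt(468).
Square and sum: Σ |<v, e_j>|^2 = 100/13.
Compute ||v||^2 = v·v = 8.
Deficit = 8 − 100/13 = 4/13 ≥ 0, confirming Bessel's inequality. (The deficit equals ||v − Σ <v,e_j> e_j||^2, the squared distance from v to span{e_j}.)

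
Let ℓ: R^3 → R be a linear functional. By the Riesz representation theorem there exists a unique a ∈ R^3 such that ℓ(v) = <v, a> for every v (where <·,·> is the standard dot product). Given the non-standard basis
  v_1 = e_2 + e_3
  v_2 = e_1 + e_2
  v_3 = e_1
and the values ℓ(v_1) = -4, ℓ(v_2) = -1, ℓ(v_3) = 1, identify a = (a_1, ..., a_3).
a = (1, -2, -2)

Write a = (a_1, ..., a_3) in the standard basis. For each basis vector v_i, ℓ(v_i) = <v_i, a> is a linear equation in the a_j's. Collect the n equations into a matrix system V a = ℓ, where row i of V is v_i (expressed in the standard basis). Since V is invertible (lower-triangular with 1s on the diagonal, up to permutation), solve by back-substitution:
  V =
[[0, 1, 1],
 [1, 1, 0],
 [1, 0, 0]]
  V a = (-4, -1, 1)
Solving gives a = (1, -2, -2).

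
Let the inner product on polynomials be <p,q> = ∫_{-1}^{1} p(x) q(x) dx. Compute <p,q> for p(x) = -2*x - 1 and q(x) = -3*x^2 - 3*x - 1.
<p,q> = 8

Expand the product: p(x)·q(x) = 6*x^3 + 9*x^2 + 5*x + 1.
∫_{-1}^{1} of each monomial x^k gives [2/(k+1) if k even, 0 if k odd]. Integrating term-by-term (or equivalently evaluating the antiderivative F(x) = 3*x^4/2 + 3*x^3 + 5*x^2/2 + x at the endpoints):
  F(1) − F(−1) = 8 − (0) = 8.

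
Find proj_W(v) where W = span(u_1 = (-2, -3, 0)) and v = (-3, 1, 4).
proj_W(v) = (-6/13, -9/13, 0)

Set up U = [u_1 | ... | u_1] ∈ R^(3×1). The projector onto W = col(U) is P = U (U^T U)^(-1) U^T.
Compute U^T U =
  [13],
and U^T v = (3).
Solve U^T U · c = U^T v for the coefficients: c = (3/13). The projection is proj_W(v) = U c.
Check: (v - proj_W(v)) · u_1 = 0  (should be 0).
Result: proj_W(v) = (-6/13, -9/13, 0).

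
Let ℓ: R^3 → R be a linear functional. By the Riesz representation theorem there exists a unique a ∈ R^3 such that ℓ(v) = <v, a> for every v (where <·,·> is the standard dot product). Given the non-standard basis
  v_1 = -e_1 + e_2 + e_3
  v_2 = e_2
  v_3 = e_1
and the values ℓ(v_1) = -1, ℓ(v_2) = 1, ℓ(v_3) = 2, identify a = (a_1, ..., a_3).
a = (2, 1, 0)

Write a = (a_1, ..., a_3) in the standard basis. For each basis vector v_i, ℓ(v_i) = <v_i, a> is a linear equation in the a_j's. Collect the n equations into a matrix system V a = ℓ, where row i of V is v_i (expressed in the standard basis). Since V is invertible (lower-triangular with 1s on the diagonal, up to permutation), solve by back-substitution:
  V =
[[-1, 1, 1],
 [0, 1, 0],
 [1, 0, 0]]
  V a = (-1, 1, 2)
Solving gives a = (2, 1, 0).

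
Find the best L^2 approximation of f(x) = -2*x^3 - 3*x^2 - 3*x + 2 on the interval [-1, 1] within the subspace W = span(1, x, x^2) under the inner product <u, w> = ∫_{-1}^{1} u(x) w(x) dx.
g(x) = -3*x^2 - 21*x/5 + 2

The best approximation g ∈ W is the orthogonal projection of f onto W. Writing g = a_0 + a_1 x + a_2 x^2, the coefficients solve the normal equations G · a = b where
  G_{ij} = <φ_i, φ_j> and b_i = <f, φ_i>, with φ_0 = 1, φ_1 = x, φ_2 = x^2.
G =
  [2, 0, 2/3]
  [0, 2/3, 0]
  [2/3, 0, 2/5],
b = (2, -14/5, 2/15).
Solving gives a_0 = 2, a_1 = -21/5, a_2 = -3, so
  g(x) = -3*x^2 - 21*x/5 + 2.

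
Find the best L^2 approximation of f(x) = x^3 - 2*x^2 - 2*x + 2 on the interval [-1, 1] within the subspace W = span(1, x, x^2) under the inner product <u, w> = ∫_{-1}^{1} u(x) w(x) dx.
g(x) = -2*x^2 - 7*x/5 + 2

The best approximation g ∈ W is the orthogonal projection of f onto W. Writing g = a_0 + a_1 x + a_2 x^2, the coefficients solve the normal equations G · a = b where
  G_{ij} = <φ_i, φ_j> and b_i = <f, φ_i>, with φ_0 = 1, φ_1 = x, φ_2 = x^2.
G =
  [2, 0, 2/3]
  [0, 2/3, 0]
  [2/3, 0, 2/5],
b = (8/3, -14/15, 8/15).
Solving gives a_0 = 2, a_1 = -7/5, a_2 = -2, so
  g(x) = -2*x^2 - 7*x/5 + 2.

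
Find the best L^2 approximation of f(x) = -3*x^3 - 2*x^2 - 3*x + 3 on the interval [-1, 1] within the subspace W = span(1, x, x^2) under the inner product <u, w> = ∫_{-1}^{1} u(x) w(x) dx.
g(x) = -2*x^2 - 24*x/5 + 3

The best approximation g ∈ W is the orthogonal projection of f onto W. Writing g = a_0 + a_1 x + a_2 x^2, the coefficients solve the normal equations G · a = b where
  G_{ij} = <φ_i, φ_j> and b_i = <f, φ_i>, with φ_0 = 1, φ_1 = x, φ_2 = x^2.
G =
  [2, 0, 2/3]
  [0, 2/3, 0]
  [2/3, 0, 2/5],
b = (14/3, -16/5, 6/5).
Solving gives a_0 = 3, a_1 = -24/5, a_2 = -2, so
  g(x) = -2*x^2 - 24*x/5 + 3.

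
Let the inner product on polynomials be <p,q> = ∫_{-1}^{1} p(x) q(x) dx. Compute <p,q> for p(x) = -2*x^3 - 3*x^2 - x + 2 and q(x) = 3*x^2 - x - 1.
<p,q> = -2/15

Expand the product: p(x)·q(x) = -6*x^5 - 7*x^4 + 2*x^3 + 10*x^2 - x - 2.
∫_{-1}^{1} of each monomial x^k gives [2/(k+1) if k even, 0 if k odd]. Integrating term-by-term (or equivalently evaluating the antiderivative F(x) = -x^6 - 7*x^5/5 + x^4/2 + 10*x^3/3 - x^2/2 - 2*x at the endpoints):
  F(1) − F(−1) = -16/15 − (-14/15) = -2/15.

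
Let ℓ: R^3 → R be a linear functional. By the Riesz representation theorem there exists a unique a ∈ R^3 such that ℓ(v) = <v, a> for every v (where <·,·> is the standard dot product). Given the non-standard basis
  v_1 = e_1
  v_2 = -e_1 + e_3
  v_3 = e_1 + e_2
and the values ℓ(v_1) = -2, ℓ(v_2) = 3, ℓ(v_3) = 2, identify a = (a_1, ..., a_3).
a = (-2, 4, 1)

Write a = (a_1, ..., a_3) in the standard basis. For each basis vector v_i, ℓ(v_i) = <v_i, a> is a linear equation in the a_j's. Collect the n equations into a matrix system V a = ℓ, where row i of V is v_i (expressed in the standard basis). Since V is invertible (lower-triangular with 1s on the diagonal, up to permutation), solve by back-substitution:
  V =
[[1, 0, 0],
 [-1, 0, 1],
 [1, 1, 0]]
  V a = (-2, 3, 2)
Solving gives a = (-2, 4, 1).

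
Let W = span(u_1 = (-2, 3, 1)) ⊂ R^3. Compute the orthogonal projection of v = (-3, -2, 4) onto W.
proj_W(v) = (-4/7, 6/7, 2/7)

Set up U = [u_1 | ... | u_1] ∈ R^(3×1). The projector onto W = col(U) is P = U (U^T U)^(-1) U^T.
Compute U^T U =
  [14],
and U^T v = (4).
Solve U^T U · c = U^T v for the coefficients: c = (2/7). The projection is proj_W(v) = U c.
Check: (v - proj_W(v)) · u_1 = 0  (should be 0).
Result: proj_W(v) = (-4/7, 6/7, 2/7).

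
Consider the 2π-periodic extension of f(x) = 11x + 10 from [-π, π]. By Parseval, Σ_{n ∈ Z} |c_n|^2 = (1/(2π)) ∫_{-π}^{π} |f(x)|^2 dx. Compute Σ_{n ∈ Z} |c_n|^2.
Σ |c_n|^2 = 121π^2/3 + 100

Expand and integrate term by term over [-π, π]:
  ∫ (11x)^2 dx = 121·(2π^3/3); ∫ 2·11·(10)·x dx = 0 (odd integrand); ∫ 10^2 dx = 100·2π.
So (1/(2π)) ∫_{-π}^{π} (11x + 10)^2 dx = 121π^2/3 + 100 = 121π^2/3 + 100.
Parseval ⇒ Σ |c_n|^2 = 121π^2/3 + 100.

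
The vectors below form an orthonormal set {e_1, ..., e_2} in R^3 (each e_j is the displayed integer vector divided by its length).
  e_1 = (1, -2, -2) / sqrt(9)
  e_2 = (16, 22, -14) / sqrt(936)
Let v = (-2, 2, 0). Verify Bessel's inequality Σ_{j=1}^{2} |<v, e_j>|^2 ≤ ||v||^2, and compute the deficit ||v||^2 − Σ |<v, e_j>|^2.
Σ |<v, e_j>|^2 = 54/13; ||v||^2 = 8; deficit = 50/13

Write each e_j = u_j / sqrt(<u_j, u_j>) where u_j is the displayed integer vector. Then <v, e_j> = <v, u_j> / sqrt(<u_j, u_j>), so |<v, e_j>|^2 = <v, u_j>^2 / <u_j, u_j>.
Coefficients: <v, e_1> = -6/sqrt(9), <v, e_2> = 12/sqrt(936).
Square and sum: Σ |<v, e_j>|^2 = 54/13.
Compute ||v||^2 = v·v = 8.
Deficit = 8 − 54/13 = 50/13 ≥ 0, confirming Bessel's inequality. (The deficit equals ||v − Σ <v,e_j> e_j||^2, the squared distance from v to span{e_j}.)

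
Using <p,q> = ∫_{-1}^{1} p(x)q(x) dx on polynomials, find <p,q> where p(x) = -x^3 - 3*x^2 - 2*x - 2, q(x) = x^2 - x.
<p,q> = -4/5

Expand the product: p(x)·q(x) = -x^5 - 2*x^4 + x^3 + 2*x.
∫_{-1}^{1} of each monomial x^k gives [2/(k+1) if k even, 0 if k odd]. Integrating term-by-term (or equivalently evaluating the antiderivative F(x) = -x^6/6 - 2*x^5/5 + x^4/4 + x^2 at the endpoints):
  F(1) − F(−1) = 41/60 − (89/60) = -4/5.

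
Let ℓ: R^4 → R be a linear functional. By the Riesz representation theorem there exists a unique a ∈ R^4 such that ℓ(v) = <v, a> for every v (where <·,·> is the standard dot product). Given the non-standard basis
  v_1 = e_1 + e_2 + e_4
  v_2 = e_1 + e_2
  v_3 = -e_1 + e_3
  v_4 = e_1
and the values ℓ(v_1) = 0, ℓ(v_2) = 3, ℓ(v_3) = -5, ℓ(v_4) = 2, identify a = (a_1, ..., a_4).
a = (2, 1, -3, -3)

Write a = (a_1, ..., a_4) in the standard basis. For each basis vector v_i, ℓ(v_i) = <v_i, a> is a linear equation in the a_j's. Collect the n equations into a matrix system V a = ℓ, where row i of V is v_i (expressed in the standard basis). Since V is invertible (lower-triangular with 1s on the diagonal, up to permutation), solve by back-substitution:
  V =
[[1, 1, 0, 1],
 [1, 1, 0, 0],
 [-1, 0, 1, 0],
 [1, 0, 0, 0]]
  V a = (0, 3, -5, 2)
Solving gives a = (2, 1, -3, -3).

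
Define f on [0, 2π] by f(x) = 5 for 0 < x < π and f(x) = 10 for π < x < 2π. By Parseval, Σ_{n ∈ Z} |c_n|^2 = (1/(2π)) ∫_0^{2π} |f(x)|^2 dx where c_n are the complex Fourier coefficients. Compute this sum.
Σ |c_n|^2 = 125/2

Parseval equates the L^2 energy of f (normalised by 1/(2π)) with the ℓ^2 sum of its Fourier coefficients: (1/(2π)) ∫_0^{2π} |f|^2 = Σ |c_n|^2.
Compute the left side: (1/(2π)) [∫_0^π 5^2 dx + ∫_π^{2π} 10^2 dx] = (1/(2π)) · (25π + 100π) = (25 + 100)/2 = 125/2.
So Σ_{n ∈ Z} |c_n|^2 = 125/2.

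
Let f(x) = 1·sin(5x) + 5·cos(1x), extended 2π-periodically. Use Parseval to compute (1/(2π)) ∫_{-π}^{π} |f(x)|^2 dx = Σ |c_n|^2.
Σ |c_n|^2 = 13

Expand |f|^2 and use orthogonality of {sin(nx), cos(mx)} on [-π, π]:
  ∫_{-π}^{π} sin(nx)^2 dx = π, ∫ cos(mx)^2 dx = π, and cross terms integrate to 0.
So ∫_{-π}^{π} f(x)^2 dx = 1^2 · π + 5^2 · π = (1 + 25)π.
Divide by 2π: (1 + 25)/2 = 13.
By Parseval, this equals Σ |c_n|^2.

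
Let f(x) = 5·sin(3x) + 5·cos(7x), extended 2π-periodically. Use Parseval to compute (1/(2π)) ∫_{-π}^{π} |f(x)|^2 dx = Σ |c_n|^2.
Σ |c_n|^2 = 25

Expand |f|^2 and use orthogonality of {sin(nx), cos(mx)} on [-π, π]:
  ∫_{-π}^{π} sin(nx)^2 dx = π, ∫ cos(mx)^2 dx = π, and cross terms integrate to 0.
So ∫_{-π}^{π} f(x)^2 dx = 5^2 · π + 5^2 · π = (25 + 25)π.
Divide by 2π: (25 + 25)/2 = 25.
By Parseval, this equals Σ |c_n|^2.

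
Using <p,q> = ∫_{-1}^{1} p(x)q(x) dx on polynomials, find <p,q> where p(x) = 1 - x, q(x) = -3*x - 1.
<p,q> = 0

Expand the product: p(x)·q(x) = 3*x^2 - 2*x - 1.
∫_{-1}^{1} of each monomial x^k gives [2/(k+1) if k even, 0 if k odd]. Integrating term-by-term (or equivalently evaluating the antiderivative F(x) = x^3 - x^2 - x at the endpoints):
  F(1) − F(−1) = -1 − (-1) = 0.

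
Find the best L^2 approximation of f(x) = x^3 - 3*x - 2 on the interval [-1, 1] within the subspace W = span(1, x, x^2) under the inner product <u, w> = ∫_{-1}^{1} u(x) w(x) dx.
g(x) = -12*x/5 - 2

The best approximation g ∈ W is the orthogonal projection of f onto W. Writing g = a_0 + a_1 x + a_2 x^2, the coefficients solve the normal equations G · a = b where
  G_{ij} = <φ_i, φ_j> and b_i = <f, φ_i>, with φ_0 = 1, φ_1 = x, φ_2 = x^2.
G =
  [2, 0, 2/3]
  [0, 2/3, 0]
  [2/3, 0, 2/5],
b = (-4, -8/5, -4/3).
Solving gives a_0 = -2, a_1 = -12/5, a_2 = 0, so
  g(x) = -12*x/5 - 2.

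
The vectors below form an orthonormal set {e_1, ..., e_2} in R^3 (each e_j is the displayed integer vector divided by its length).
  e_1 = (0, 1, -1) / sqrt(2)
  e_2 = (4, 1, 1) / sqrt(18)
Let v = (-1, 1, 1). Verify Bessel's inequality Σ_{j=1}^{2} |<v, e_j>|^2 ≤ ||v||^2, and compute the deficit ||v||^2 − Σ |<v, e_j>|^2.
Σ |<v, e_j>|^2 = 2/9; ||v||^2 = 3; deficit = 25/9

Write each e_j = u_j / sqrt(<u_j, u_j>) where u_j is the displayed integer vector. Then <v, e_j> = <v, u_j> / sqrt(<u_j, u_j>), so |<v, e_j>|^2 = <v, u_j>^2 / <u_j, u_j>.
Coefficients: <v, e_1> = 0/sqrt(2), <v, e_2> = -2/sqrt(18).
Square and sum: Σ |<v, e_j>|^2 = 2/9.
Compute ||v||^2 = v·v = 3.
Deficit = 3 − 2/9 = 25/9 ≥ 0, confirming Bessel's inequality. (The deficit equals ||v − Σ <v,e_j> e_j||^2, the squared distance from v to span{e_j}.)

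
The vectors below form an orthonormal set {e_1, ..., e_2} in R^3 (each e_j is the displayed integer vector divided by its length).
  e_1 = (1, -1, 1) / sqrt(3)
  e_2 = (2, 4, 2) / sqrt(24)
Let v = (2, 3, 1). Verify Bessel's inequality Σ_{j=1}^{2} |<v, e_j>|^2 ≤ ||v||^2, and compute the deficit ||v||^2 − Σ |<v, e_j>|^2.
Σ |<v, e_j>|^2 = 27/2; ||v||^2 = 14; deficit = 1/2

Write each e_j = u_j / sqrt(<u_j, u_j>) where u_j is the displayed integer vector. Then <v, e_j> = <v, u_j> / sqrt(<u_j, u_j>), so |<v, e_j>|^2 = <v, u_j>^2 / <u_j, u_j>.
Coefficients: <v, e_1> = 0/sqrt(3), <v, e_2> = 18/sqrt(24).
Square and sum: Σ |<v, e_j>|^2 = 27/2.
Compute ||v||^2 = v·v = 14.
Deficit = 14 − 27/2 = 1/2 ≥ 0, confirming Bessel's inequality. (The deficit equals ||v − Σ <v,e_j> e_j||^2, the squared distance from v to span{e_j}.)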